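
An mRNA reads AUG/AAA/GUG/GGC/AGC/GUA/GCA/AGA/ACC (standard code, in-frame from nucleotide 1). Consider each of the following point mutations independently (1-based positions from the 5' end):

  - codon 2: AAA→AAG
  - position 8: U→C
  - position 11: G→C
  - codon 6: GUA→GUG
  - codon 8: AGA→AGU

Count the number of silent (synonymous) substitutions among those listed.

Codon 2: AAA (Lys) → AAG (Lys) — synonymous.
Codon 3: GUG (Val) → GCG (Ala) — missense.
Codon 4: GGC (Gly) → GCC (Ala) — missense.
Codon 6: GUA (Val) → GUG (Val) — synonymous.
Codon 8: AGA (Arg) → AGU (Ser) — missense.
Synonymous: 2 of 5.

2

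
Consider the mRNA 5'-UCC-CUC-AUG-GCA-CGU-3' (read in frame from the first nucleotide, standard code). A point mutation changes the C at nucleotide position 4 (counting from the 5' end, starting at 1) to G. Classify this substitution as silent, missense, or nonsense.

missense

Position 4 falls in codon 2: CUC → Leu.
After the substitution the codon is GUC → Val.
Leu ≠ Val, so this is a missense mutation.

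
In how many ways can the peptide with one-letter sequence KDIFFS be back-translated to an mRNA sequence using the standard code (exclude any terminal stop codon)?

288

Lys: 2 codons.
Asp: 2 codons.
Ile: 3 codons.
Phe: 2 codons.
Phe: 2 codons.
Ser: 6 codons.
2 × 2 × 3 × 2 × 2 × 6 = 288.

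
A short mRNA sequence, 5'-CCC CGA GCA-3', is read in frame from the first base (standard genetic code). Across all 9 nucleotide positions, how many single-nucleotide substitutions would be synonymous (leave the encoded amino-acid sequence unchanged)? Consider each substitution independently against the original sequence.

10

Codon 1 (CCC, Pro): 3 synonymous substitutions.
Codon 2 (CGA, Arg): 4 synonymous substitutions.
Codon 3 (GCA, Ala): 3 synonymous substitutions.
Total: 3 + 4 + 3 = 10.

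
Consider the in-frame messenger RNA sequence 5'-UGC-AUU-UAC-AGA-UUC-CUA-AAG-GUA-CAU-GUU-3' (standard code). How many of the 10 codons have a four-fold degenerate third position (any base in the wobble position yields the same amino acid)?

3

Codon 1 UGC (Cys): third position 2-fold.
Codon 2 AUU (Ile): third position 3-fold.
Codon 3 UAC (Tyr): third position 2-fold.
Codon 4 AGA (Arg): third position 2-fold.
Codon 5 UUC (Phe): third position 2-fold.
Codon 6 CUA (Leu): third position 4-fold.
Codon 7 AAG (Lys): third position 2-fold.
Codon 8 GUA (Val): third position 4-fold.
Codon 9 CAU (His): third position 2-fold.
Codon 10 GUU (Val): third position 4-fold.
Four-fold degenerate third positions: 3.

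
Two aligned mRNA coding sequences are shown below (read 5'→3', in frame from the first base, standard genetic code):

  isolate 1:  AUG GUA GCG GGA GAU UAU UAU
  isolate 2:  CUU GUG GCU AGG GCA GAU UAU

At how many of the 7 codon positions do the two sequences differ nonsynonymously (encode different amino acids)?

4

Codon 1: AUG Met / CUU Leu — nonsynonymous.
Codon 2: GUA Val / GUG Val — synonymous.
Codon 3: GCG Ala / GCU Ala — synonymous.
Codon 4: GGA Gly / AGG Arg — nonsynonymous.
Codon 5: GAU Asp / GCA Ala — nonsynonymous.
Codon 6: UAU Tyr / GAU Asp — nonsynonymous.
Codon 7: UAU Tyr / UAU Tyr — identical.
Nonsynonymous differences: 4.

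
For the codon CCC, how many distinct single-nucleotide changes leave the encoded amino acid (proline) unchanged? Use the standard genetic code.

Position 1: none → 0 synonymous.
Position 2: none → 0 synonymous.
Position 3: CCU, CCA, CCG → 3 synonymous.
Total: 0 + 0 + 3 = 3.

3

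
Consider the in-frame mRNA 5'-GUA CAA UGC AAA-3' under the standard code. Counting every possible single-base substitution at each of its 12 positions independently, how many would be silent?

Codon 1 (GUA, Val): 3 synonymous substitutions.
Codon 2 (CAA, Gln): 1 synonymous substitution.
Codon 3 (UGC, Cys): 1 synonymous substitution.
Codon 4 (AAA, Lys): 1 synonymous substitution.
Total: 3 + 1 + 1 + 1 = 6.

6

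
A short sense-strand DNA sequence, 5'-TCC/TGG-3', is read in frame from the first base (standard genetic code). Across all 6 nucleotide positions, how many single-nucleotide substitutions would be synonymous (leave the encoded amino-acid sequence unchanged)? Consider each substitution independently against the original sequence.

Codon 1 (TCC, Ser): 3 synonymous substitutions.
Codon 2 (TGG, Trp): 0 synonymous substitutions.
Total: 3 + 0 = 3.

3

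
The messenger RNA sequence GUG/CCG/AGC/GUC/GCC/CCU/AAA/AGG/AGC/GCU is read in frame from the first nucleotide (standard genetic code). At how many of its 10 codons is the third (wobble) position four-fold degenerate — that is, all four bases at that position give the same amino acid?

Codon 1 GUG (Val): third position 4-fold.
Codon 2 CCG (Pro): third position 4-fold.
Codon 3 AGC (Ser): third position 2-fold.
Codon 4 GUC (Val): third position 4-fold.
Codon 5 GCC (Ala): third position 4-fold.
Codon 6 CCU (Pro): third position 4-fold.
Codon 7 AAA (Lys): third position 2-fold.
Codon 8 AGG (Arg): third position 2-fold.
Codon 9 AGC (Ser): third position 2-fold.
Codon 10 GCU (Ala): third position 4-fold.
Four-fold degenerate third positions: 6.

6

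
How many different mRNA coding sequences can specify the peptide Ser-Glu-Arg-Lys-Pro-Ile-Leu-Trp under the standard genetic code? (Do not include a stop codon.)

Ser: 6 codons.
Glu: 2 codons.
Arg: 6 codons.
Lys: 2 codons.
Pro: 4 codons.
Ile: 3 codons.
Leu: 6 codons.
Trp: 1 codon.
6 × 2 × 6 × 2 × 4 × 3 × 6 × 1 = 10368.

10368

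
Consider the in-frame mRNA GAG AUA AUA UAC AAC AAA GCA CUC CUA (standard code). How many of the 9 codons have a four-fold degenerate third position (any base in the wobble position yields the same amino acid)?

3

Codon 1 GAG (Glu): third position 2-fold.
Codon 2 AUA (Ile): third position 3-fold.
Codon 3 AUA (Ile): third position 3-fold.
Codon 4 UAC (Tyr): third position 2-fold.
Codon 5 AAC (Asn): third position 2-fold.
Codon 6 AAA (Lys): third position 2-fold.
Codon 7 GCA (Ala): third position 4-fold.
Codon 8 CUC (Leu): third position 4-fold.
Codon 9 CUA (Leu): third position 4-fold.
Four-fold degenerate third positions: 3.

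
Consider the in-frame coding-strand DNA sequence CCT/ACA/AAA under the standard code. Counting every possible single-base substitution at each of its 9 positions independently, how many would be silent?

7

Codon 1 (CCT, Pro): 3 synonymous substitutions.
Codon 2 (ACA, Thr): 3 synonymous substitutions.
Codon 3 (AAA, Lys): 1 synonymous substitution.
Total: 3 + 3 + 1 = 7.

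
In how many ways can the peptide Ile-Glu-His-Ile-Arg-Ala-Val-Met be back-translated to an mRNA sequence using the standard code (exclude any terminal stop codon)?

3456

Ile: 3 codons.
Glu: 2 codons.
His: 2 codons.
Ile: 3 codons.
Arg: 6 codons.
Ala: 4 codons.
Val: 4 codons.
Met: 1 codon.
3 × 2 × 2 × 3 × 6 × 4 × 4 × 1 = 3456.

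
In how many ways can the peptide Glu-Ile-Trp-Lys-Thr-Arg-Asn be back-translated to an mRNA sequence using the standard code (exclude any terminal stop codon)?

Glu: 2 codons.
Ile: 3 codons.
Trp: 1 codon.
Lys: 2 codons.
Thr: 4 codons.
Arg: 6 codons.
Asn: 2 codons.
2 × 3 × 1 × 2 × 4 × 6 × 2 = 576.

576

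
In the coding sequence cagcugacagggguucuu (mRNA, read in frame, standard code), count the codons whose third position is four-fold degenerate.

Codon 1 CAG (Gln): third position 2-fold.
Codon 2 CUG (Leu): third position 4-fold.
Codon 3 ACA (Thr): third position 4-fold.
Codon 4 GGG (Gly): third position 4-fold.
Codon 5 GUU (Val): third position 4-fold.
Codon 6 CUU (Leu): third position 4-fold.
Four-fold degenerate third positions: 5.

5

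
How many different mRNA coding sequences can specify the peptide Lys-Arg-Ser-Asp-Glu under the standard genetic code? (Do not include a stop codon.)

Lys: 2 codons.
Arg: 6 codons.
Ser: 6 codons.
Asp: 2 codons.
Glu: 2 codons.
2 × 6 × 6 × 2 × 2 = 288.

288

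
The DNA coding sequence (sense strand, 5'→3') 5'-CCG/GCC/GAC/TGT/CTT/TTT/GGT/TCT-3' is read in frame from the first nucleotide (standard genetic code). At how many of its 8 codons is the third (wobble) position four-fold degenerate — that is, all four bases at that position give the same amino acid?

5

Codon 1 CCG (Pro): third position 4-fold.
Codon 2 GCC (Ala): third position 4-fold.
Codon 3 GAC (Asp): third position 2-fold.
Codon 4 TGT (Cys): third position 2-fold.
Codon 5 CTT (Leu): third position 4-fold.
Codon 6 TTT (Phe): third position 2-fold.
Codon 7 GGT (Gly): third position 4-fold.
Codon 8 TCT (Ser): third position 4-fold.
Four-fold degenerate third positions: 5.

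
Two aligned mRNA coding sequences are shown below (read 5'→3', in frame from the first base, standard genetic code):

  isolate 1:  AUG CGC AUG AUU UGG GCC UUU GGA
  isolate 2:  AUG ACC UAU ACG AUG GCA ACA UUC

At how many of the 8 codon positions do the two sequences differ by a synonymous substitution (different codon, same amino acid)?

1

Codon 1: AUG Met / AUG Met — identical.
Codon 2: CGC Arg / ACC Thr — nonsynonymous.
Codon 3: AUG Met / UAU Tyr — nonsynonymous.
Codon 4: AUU Ile / ACG Thr — nonsynonymous.
Codon 5: UGG Trp / AUG Met — nonsynonymous.
Codon 6: GCC Ala / GCA Ala — synonymous.
Codon 7: UUU Phe / ACA Thr — nonsynonymous.
Codon 8: GGA Gly / UUC Phe — nonsynonymous.
Synonymous differences: 1.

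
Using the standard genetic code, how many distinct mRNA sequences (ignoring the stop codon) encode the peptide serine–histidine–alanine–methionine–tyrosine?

Ser: 6 codons.
His: 2 codons.
Ala: 4 codons.
Met: 1 codon.
Tyr: 2 codons.
6 × 2 × 4 × 1 × 2 = 96.

96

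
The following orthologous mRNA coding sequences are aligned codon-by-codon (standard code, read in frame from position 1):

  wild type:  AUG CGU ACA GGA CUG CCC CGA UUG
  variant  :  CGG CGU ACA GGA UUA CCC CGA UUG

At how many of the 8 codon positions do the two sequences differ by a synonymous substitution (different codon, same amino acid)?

Codon 1: AUG Met / CGG Arg — nonsynonymous.
Codon 2: CGU Arg / CGU Arg — identical.
Codon 3: ACA Thr / ACA Thr — identical.
Codon 4: GGA Gly / GGA Gly — identical.
Codon 5: CUG Leu / UUA Leu — synonymous.
Codon 6: CCC Pro / CCC Pro — identical.
Codon 7: CGA Arg / CGA Arg — identical.
Codon 8: UUG Leu / UUG Leu — identical.
Synonymous differences: 1.

1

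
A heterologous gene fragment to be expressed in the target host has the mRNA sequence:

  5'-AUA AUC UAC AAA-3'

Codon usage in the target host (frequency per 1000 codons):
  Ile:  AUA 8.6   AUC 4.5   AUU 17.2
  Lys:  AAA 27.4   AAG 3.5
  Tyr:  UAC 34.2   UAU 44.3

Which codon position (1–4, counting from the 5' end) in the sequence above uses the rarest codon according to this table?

Codon 1 AUA (Ile): 8.6 per 1000.
Codon 2 AUC (Ile): 4.5 per 1000.
Codon 3 UAC (Tyr): 34.2 per 1000.
Codon 4 AAA (Lys): 27.4 per 1000.
Lowest frequency is 4.5 at codon 2.

2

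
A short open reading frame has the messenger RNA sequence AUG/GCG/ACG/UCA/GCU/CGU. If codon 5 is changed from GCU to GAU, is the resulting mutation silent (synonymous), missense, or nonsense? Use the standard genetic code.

Position 14 falls in codon 5: GCU → Ala.
After the substitution the codon is GAU → Asp.
Ala ≠ Asp, so this is a missense mutation.

missense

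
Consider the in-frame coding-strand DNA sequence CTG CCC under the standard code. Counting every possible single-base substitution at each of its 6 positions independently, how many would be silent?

7

Codon 1 (CTG, Leu): 4 synonymous substitutions.
Codon 2 (CCC, Pro): 3 synonymous substitutions.
Total: 4 + 3 = 7.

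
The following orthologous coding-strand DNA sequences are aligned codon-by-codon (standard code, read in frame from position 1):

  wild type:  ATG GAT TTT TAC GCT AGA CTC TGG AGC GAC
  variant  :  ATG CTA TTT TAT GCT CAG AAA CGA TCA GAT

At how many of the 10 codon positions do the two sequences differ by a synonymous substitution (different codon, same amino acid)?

Codon 1: ATG Met / ATG Met — identical.
Codon 2: GAT Asp / CTA Leu — nonsynonymous.
Codon 3: TTT Phe / TTT Phe — identical.
Codon 4: TAC Tyr / TAT Tyr — synonymous.
Codon 5: GCT Ala / GCT Ala — identical.
Codon 6: AGA Arg / CAG Gln — nonsynonymous.
Codon 7: CTC Leu / AAA Lys — nonsynonymous.
Codon 8: TGG Trp / CGA Arg — nonsynonymous.
Codon 9: AGC Ser / TCA Ser — synonymous.
Codon 10: GAC Asp / GAT Asp — synonymous.
Synonymous differences: 3.

3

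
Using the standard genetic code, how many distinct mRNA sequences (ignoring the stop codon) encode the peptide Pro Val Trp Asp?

32

Pro: 4 codons.
Val: 4 codons.
Trp: 1 codon.
Asp: 2 codons.
4 × 4 × 1 × 2 = 32.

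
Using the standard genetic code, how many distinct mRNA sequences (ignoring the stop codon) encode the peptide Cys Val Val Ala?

Cys: 2 codons.
Val: 4 codons.
Val: 4 codons.
Ala: 4 codons.
2 × 4 × 4 × 4 = 128.

128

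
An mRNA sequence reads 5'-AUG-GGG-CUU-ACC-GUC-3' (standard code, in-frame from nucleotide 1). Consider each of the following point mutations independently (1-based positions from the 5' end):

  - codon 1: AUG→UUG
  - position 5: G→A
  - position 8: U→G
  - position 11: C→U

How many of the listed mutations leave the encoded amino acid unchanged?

0

Codon 1: AUG (Met) → UUG (Leu) — missense.
Codon 2: GGG (Gly) → GAG (Glu) — missense.
Codon 3: CUU (Leu) → CGU (Arg) — missense.
Codon 4: ACC (Thr) → AUC (Ile) — missense.
Synonymous: 0 of 4.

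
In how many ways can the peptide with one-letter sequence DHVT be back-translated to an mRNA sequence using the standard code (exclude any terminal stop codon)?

Asp: 2 codons.
His: 2 codons.
Val: 4 codons.
Thr: 4 codons.
2 × 2 × 4 × 4 = 64.

64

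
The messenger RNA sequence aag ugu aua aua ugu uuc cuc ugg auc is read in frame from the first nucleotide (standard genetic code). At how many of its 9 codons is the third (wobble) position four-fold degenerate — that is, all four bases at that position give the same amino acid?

1

Codon 1 AAG (Lys): third position 2-fold.
Codon 2 UGU (Cys): third position 2-fold.
Codon 3 AUA (Ile): third position 3-fold.
Codon 4 AUA (Ile): third position 3-fold.
Codon 5 UGU (Cys): third position 2-fold.
Codon 6 UUC (Phe): third position 2-fold.
Codon 7 CUC (Leu): third position 4-fold.
Codon 8 UGG (Trp): third position 1-fold.
Codon 9 AUC (Ile): third position 3-fold.
Four-fold degenerate third positions: 1.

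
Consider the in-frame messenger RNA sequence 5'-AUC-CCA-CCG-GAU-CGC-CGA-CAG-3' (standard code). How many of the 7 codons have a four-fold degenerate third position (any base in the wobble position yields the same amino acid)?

4

Codon 1 AUC (Ile): third position 3-fold.
Codon 2 CCA (Pro): third position 4-fold.
Codon 3 CCG (Pro): third position 4-fold.
Codon 4 GAU (Asp): third position 2-fold.
Codon 5 CGC (Arg): third position 4-fold.
Codon 6 CGA (Arg): third position 4-fold.
Codon 7 CAG (Gln): third position 2-fold.
Four-fold degenerate third positions: 4.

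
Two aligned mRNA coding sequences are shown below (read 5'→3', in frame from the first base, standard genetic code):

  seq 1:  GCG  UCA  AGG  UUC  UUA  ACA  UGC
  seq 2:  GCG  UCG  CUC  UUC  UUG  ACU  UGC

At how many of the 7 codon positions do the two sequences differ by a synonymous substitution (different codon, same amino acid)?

3

Codon 1: GCG Ala / GCG Ala — identical.
Codon 2: UCA Ser / UCG Ser — synonymous.
Codon 3: AGG Arg / CUC Leu — nonsynonymous.
Codon 4: UUC Phe / UUC Phe — identical.
Codon 5: UUA Leu / UUG Leu — synonymous.
Codon 6: ACA Thr / ACU Thr — synonymous.
Codon 7: UGC Cys / UGC Cys — identical.
Synonymous differences: 3.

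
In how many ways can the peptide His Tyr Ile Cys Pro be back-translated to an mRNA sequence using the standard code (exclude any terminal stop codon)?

96

His: 2 codons.
Tyr: 2 codons.
Ile: 3 codons.
Cys: 2 codons.
Pro: 4 codons.
2 × 2 × 3 × 2 × 4 = 96.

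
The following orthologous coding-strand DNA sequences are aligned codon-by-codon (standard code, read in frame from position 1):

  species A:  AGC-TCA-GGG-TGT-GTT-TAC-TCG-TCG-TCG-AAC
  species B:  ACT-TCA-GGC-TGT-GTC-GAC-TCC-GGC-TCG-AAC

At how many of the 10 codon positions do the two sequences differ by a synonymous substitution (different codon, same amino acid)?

Codon 1: AGC Ser / ACT Thr — nonsynonymous.
Codon 2: TCA Ser / TCA Ser — identical.
Codon 3: GGG Gly / GGC Gly — synonymous.
Codon 4: TGT Cys / TGT Cys — identical.
Codon 5: GTT Val / GTC Val — synonymous.
Codon 6: TAC Tyr / GAC Asp — nonsynonymous.
Codon 7: TCG Ser / TCC Ser — synonymous.
Codon 8: TCG Ser / GGC Gly — nonsynonymous.
Codon 9: TCG Ser / TCG Ser — identical.
Codon 10: AAC Asn / AAC Asn — identical.
Synonymous differences: 3.

3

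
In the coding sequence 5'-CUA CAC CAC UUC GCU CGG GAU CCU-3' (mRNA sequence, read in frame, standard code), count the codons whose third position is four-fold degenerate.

4

Codon 1 CUA (Leu): third position 4-fold.
Codon 2 CAC (His): third position 2-fold.
Codon 3 CAC (His): third position 2-fold.
Codon 4 UUC (Phe): third position 2-fold.
Codon 5 GCU (Ala): third position 4-fold.
Codon 6 CGG (Arg): third position 4-fold.
Codon 7 GAU (Asp): third position 2-fold.
Codon 8 CCU (Pro): third position 4-fold.
Four-fold degenerate third positions: 4.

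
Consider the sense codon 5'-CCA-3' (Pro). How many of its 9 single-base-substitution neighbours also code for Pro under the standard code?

Position 1: none → 0 synonymous.
Position 2: none → 0 synonymous.
Position 3: CCU, CCC, CCG → 3 synonymous.
Total: 0 + 0 + 3 = 3.

3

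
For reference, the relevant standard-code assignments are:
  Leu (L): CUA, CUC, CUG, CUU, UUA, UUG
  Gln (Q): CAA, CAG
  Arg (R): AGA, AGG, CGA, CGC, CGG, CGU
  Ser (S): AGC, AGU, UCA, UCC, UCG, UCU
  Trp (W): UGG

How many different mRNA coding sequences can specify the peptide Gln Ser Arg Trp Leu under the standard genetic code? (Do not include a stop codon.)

Gln: 2 codons.
Ser: 6 codons.
Arg: 6 codons.
Trp: 1 codon.
Leu: 6 codons.
2 × 6 × 6 × 1 × 6 = 432.

432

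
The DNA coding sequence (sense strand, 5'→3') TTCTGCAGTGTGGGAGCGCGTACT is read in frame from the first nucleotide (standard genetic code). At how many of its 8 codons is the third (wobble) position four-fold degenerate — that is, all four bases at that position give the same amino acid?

Codon 1 TTC (Phe): third position 2-fold.
Codon 2 TGC (Cys): third position 2-fold.
Codon 3 AGT (Ser): third position 2-fold.
Codon 4 GTG (Val): third position 4-fold.
Codon 5 GGA (Gly): third position 4-fold.
Codon 6 GCG (Ala): third position 4-fold.
Codon 7 CGT (Arg): third position 4-fold.
Codon 8 ACT (Thr): third position 4-fold.
Four-fold degenerate third positions: 5.

5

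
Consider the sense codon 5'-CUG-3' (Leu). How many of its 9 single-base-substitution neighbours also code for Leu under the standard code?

Position 1: UUG → 1 synonymous.
Position 2: none → 0 synonymous.
Position 3: CUU, CUC, CUA → 3 synonymous.
Total: 1 + 0 + 3 = 4.

4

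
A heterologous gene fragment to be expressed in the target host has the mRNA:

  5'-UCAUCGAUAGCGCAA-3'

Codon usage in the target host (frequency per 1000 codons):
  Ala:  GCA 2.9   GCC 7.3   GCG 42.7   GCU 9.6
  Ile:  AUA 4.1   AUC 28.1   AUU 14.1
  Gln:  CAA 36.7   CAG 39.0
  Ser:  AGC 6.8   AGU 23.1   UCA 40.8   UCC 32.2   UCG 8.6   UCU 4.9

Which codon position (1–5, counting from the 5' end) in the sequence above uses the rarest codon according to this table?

Codon 1 UCA (Ser): 40.8 per 1000.
Codon 2 UCG (Ser): 8.6 per 1000.
Codon 3 AUA (Ile): 4.1 per 1000.
Codon 4 GCG (Ala): 42.7 per 1000.
Codon 5 CAA (Gln): 36.7 per 1000.
Lowest frequency is 4.1 at codon 3.

3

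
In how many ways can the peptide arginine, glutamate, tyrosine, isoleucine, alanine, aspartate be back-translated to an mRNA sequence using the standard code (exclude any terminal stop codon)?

576

Arg: 6 codons.
Glu: 2 codons.
Tyr: 2 codons.
Ile: 3 codons.
Ala: 4 codons.
Asp: 2 codons.
6 × 2 × 2 × 3 × 4 × 2 = 576.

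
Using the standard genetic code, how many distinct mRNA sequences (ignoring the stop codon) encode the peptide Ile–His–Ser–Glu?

72

Ile: 3 codons.
His: 2 codons.
Ser: 6 codons.
Glu: 2 codons.
3 × 2 × 6 × 2 = 72.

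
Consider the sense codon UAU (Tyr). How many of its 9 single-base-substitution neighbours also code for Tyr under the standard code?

Position 1: none → 0 synonymous.
Position 2: none → 0 synonymous.
Position 3: UAC → 1 synonymous.
Total: 0 + 0 + 1 = 1.

1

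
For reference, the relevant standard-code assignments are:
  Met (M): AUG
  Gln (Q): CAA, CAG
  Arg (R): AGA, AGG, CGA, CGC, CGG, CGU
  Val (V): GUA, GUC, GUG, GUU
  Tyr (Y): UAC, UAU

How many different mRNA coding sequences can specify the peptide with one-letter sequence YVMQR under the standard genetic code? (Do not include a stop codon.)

Tyr: 2 codons.
Val: 4 codons.
Met: 1 codon.
Gln: 2 codons.
Arg: 6 codons.
2 × 4 × 1 × 2 × 6 = 96.

96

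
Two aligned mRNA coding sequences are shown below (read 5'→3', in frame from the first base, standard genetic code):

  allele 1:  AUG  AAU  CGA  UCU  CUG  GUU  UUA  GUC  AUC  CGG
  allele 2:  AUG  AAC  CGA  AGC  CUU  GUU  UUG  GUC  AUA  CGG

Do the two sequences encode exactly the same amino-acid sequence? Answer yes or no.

Codon 1: AUG Met / AUG Met — identical.
Codon 2: AAU Asn / AAC Asn — synonymous.
Codon 3: CGA Arg / CGA Arg — identical.
Codon 4: UCU Ser / AGC Ser — synonymous.
Codon 5: CUG Leu / CUU Leu — synonymous.
Codon 6: GUU Val / GUU Val — identical.
Codon 7: UUA Leu / UUG Leu — synonymous.
Codon 8: GUC Val / GUC Val — identical.
Codon 9: AUC Ile / AUA Ile — synonymous.
Codon 10: CGG Arg / CGG Arg — identical.
Nonsynonymous differences: 0 → same protein.

yes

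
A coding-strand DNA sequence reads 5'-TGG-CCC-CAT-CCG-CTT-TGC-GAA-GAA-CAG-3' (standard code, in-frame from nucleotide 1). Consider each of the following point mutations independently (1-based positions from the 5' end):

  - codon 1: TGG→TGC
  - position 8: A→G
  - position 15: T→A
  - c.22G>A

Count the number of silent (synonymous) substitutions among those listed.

1

Codon 1: TGG (Trp) → TGC (Cys) — missense.
Codon 3: CAT (His) → CGT (Arg) — missense.
Codon 5: CTT (Leu) → CTA (Leu) — synonymous.
Codon 8: GAA (Glu) → AAA (Lys) — missense.
Synonymous: 1 of 4.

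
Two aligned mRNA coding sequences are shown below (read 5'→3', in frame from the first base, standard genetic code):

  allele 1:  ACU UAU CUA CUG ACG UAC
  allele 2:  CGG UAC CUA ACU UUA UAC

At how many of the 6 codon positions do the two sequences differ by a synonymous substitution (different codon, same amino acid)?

Codon 1: ACU Thr / CGG Arg — nonsynonymous.
Codon 2: UAU Tyr / UAC Tyr — synonymous.
Codon 3: CUA Leu / CUA Leu — identical.
Codon 4: CUG Leu / ACU Thr — nonsynonymous.
Codon 5: ACG Thr / UUA Leu — nonsynonymous.
Codon 6: UAC Tyr / UAC Tyr — identical.
Synonymous differences: 1.

1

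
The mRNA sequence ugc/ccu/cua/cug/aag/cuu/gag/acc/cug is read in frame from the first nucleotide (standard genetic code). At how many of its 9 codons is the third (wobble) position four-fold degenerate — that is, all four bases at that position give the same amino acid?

6

Codon 1 UGC (Cys): third position 2-fold.
Codon 2 CCU (Pro): third position 4-fold.
Codon 3 CUA (Leu): third position 4-fold.
Codon 4 CUG (Leu): third position 4-fold.
Codon 5 AAG (Lys): third position 2-fold.
Codon 6 CUU (Leu): third position 4-fold.
Codon 7 GAG (Glu): third position 2-fold.
Codon 8 ACC (Thr): third position 4-fold.
Codon 9 CUG (Leu): third position 4-fold.
Four-fold degenerate third positions: 6.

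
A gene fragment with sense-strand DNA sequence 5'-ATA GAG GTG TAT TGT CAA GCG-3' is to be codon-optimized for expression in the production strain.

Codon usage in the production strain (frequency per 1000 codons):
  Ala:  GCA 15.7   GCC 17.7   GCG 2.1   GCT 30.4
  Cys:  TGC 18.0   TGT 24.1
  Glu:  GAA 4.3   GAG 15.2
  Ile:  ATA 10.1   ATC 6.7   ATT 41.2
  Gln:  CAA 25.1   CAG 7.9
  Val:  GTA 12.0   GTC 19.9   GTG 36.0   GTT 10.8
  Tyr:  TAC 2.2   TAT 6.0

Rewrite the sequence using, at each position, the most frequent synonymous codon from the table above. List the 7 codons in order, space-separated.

ATT GAG GTG TAT TGT CAA GCT

Codon 1 (Ile): best is ATT at 41.2.
Codon 2 (Glu): best is GAG at 15.2.
Codon 3 (Val): best is GTG at 36.0.
Codon 4 (Tyr): best is TAT at 6.0.
Codon 5 (Cys): best is TGT at 24.1.
Codon 6 (Gln): best is CAA at 25.1.
Codon 7 (Ala): best is GCT at 30.4.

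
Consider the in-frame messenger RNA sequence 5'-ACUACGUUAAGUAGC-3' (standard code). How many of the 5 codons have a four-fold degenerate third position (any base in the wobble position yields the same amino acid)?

2

Codon 1 ACU (Thr): third position 4-fold.
Codon 2 ACG (Thr): third position 4-fold.
Codon 3 UUA (Leu): third position 2-fold.
Codon 4 AGU (Ser): third position 2-fold.
Codon 5 AGC (Ser): third position 2-fold.
Four-fold degenerate third positions: 2.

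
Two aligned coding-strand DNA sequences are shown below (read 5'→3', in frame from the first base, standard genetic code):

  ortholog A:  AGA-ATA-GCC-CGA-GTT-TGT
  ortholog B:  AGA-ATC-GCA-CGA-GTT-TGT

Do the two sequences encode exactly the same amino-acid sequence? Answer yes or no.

Codon 1: AGA Arg / AGA Arg — identical.
Codon 2: ATA Ile / ATC Ile — synonymous.
Codon 3: GCC Ala / GCA Ala — synonymous.
Codon 4: CGA Arg / CGA Arg — identical.
Codon 5: GTT Val / GTT Val — identical.
Codon 6: TGT Cys / TGT Cys — identical.
Nonsynonymous differences: 0 → same protein.

yes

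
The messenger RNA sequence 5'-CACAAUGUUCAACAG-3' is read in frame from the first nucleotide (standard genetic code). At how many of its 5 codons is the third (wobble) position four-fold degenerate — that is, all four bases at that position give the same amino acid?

1

Codon 1 CAC (His): third position 2-fold.
Codon 2 AAU (Asn): third position 2-fold.
Codon 3 GUU (Val): third position 4-fold.
Codon 4 CAA (Gln): third position 2-fold.
Codon 5 CAG (Gln): third position 2-fold.
Four-fold degenerate third positions: 1.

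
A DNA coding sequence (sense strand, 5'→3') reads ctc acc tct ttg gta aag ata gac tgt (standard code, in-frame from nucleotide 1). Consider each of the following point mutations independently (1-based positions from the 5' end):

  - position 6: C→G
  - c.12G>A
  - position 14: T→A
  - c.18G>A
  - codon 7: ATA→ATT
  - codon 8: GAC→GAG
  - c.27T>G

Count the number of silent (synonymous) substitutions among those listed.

Codon 2: ACC (Thr) → ACG (Thr) — synonymous.
Codon 4: TTG (Leu) → TTA (Leu) — synonymous.
Codon 5: GTA (Val) → GAA (Glu) — missense.
Codon 6: AAG (Lys) → AAA (Lys) — synonymous.
Codon 7: ATA (Ile) → ATT (Ile) — synonymous.
Codon 8: GAC (Asp) → GAG (Glu) — missense.
Codon 9: TGT (Cys) → TGG (Trp) — missense.
Synonymous: 4 of 7.

4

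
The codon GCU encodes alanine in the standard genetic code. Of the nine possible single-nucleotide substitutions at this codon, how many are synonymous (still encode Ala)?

3

Position 1: none → 0 synonymous.
Position 2: none → 0 synonymous.
Position 3: GCC, GCA, GCG → 3 synonymous.
Total: 0 + 0 + 3 = 3.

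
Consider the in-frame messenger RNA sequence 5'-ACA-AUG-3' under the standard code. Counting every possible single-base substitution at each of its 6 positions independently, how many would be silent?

Codon 1 (ACA, Thr): 3 synonymous substitutions.
Codon 2 (AUG, Met): 0 synonymous substitutions.
Total: 3 + 0 = 3.

3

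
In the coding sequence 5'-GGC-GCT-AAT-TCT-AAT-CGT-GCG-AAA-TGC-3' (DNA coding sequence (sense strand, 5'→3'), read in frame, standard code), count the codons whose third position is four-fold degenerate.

5

Codon 1 GGC (Gly): third position 4-fold.
Codon 2 GCT (Ala): third position 4-fold.
Codon 3 AAT (Asn): third position 2-fold.
Codon 4 TCT (Ser): third position 4-fold.
Codon 5 AAT (Asn): third position 2-fold.
Codon 6 CGT (Arg): third position 4-fold.
Codon 7 GCG (Ala): third position 4-fold.
Codon 8 AAA (Lys): third position 2-fold.
Codon 9 TGC (Cys): third position 2-fold.
Four-fold degenerate third positions: 5.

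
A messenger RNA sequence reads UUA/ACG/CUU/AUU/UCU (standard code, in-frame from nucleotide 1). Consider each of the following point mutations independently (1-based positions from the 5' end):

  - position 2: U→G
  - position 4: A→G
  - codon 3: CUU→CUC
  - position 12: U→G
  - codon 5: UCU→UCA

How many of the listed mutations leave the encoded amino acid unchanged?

Codon 1: UUA (Leu) → UGA (Stop) — nonsense.
Codon 2: ACG (Thr) → GCG (Ala) — missense.
Codon 3: CUU (Leu) → CUC (Leu) — synonymous.
Codon 4: AUU (Ile) → AUG (Met) — missense.
Codon 5: UCU (Ser) → UCA (Ser) — synonymous.
Synonymous: 2 of 5.

2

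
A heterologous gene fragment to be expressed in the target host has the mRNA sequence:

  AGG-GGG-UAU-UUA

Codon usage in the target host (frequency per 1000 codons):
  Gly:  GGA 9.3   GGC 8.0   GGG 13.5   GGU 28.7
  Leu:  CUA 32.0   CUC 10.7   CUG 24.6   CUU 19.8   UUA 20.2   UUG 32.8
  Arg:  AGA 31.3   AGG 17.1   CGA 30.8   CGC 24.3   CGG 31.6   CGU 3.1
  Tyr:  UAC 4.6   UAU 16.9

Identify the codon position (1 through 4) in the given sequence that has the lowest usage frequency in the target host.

2

Codon 1 AGG (Arg): 17.1 per 1000.
Codon 2 GGG (Gly): 13.5 per 1000.
Codon 3 UAU (Tyr): 16.9 per 1000.
Codon 4 UUA (Leu): 20.2 per 1000.
Lowest frequency is 13.5 at codon 2.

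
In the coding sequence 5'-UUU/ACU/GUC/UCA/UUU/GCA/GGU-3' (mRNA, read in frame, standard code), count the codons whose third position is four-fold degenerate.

Codon 1 UUU (Phe): third position 2-fold.
Codon 2 ACU (Thr): third position 4-fold.
Codon 3 GUC (Val): third position 4-fold.
Codon 4 UCA (Ser): third position 4-fold.
Codon 5 UUU (Phe): third position 2-fold.
Codon 6 GCA (Ala): third position 4-fold.
Codon 7 GGU (Gly): third position 4-fold.
Four-fold degenerate third positions: 5.

5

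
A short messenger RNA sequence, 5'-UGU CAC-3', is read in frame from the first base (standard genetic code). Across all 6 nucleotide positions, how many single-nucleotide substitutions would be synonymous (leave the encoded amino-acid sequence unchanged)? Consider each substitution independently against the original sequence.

2

Codon 1 (UGU, Cys): 1 synonymous substitution.
Codon 2 (CAC, His): 1 synonymous substitution.
Total: 1 + 1 = 2.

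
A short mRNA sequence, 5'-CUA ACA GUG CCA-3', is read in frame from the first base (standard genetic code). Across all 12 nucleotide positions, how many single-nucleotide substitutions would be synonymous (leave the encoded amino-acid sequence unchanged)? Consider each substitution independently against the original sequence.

Codon 1 (CUA, Leu): 4 synonymous substitutions.
Codon 2 (ACA, Thr): 3 synonymous substitutions.
Codon 3 (GUG, Val): 3 synonymous substitutions.
Codon 4 (CCA, Pro): 3 synonymous substitutions.
Total: 4 + 3 + 3 + 3 = 13.

13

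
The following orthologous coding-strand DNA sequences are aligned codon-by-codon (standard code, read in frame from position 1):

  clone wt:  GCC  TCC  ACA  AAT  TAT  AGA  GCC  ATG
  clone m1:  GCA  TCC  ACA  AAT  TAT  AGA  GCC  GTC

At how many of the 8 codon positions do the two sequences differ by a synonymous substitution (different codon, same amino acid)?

1

Codon 1: GCC Ala / GCA Ala — synonymous.
Codon 2: TCC Ser / TCC Ser — identical.
Codon 3: ACA Thr / ACA Thr — identical.
Codon 4: AAT Asn / AAT Asn — identical.
Codon 5: TAT Tyr / TAT Tyr — identical.
Codon 6: AGA Arg / AGA Arg — identical.
Codon 7: GCC Ala / GCC Ala — identical.
Codon 8: ATG Met / GTC Val — nonsynonymous.
Synonymous differences: 1.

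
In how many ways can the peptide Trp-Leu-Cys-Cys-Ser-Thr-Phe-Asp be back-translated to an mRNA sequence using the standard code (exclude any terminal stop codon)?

2304

Trp: 1 codon.
Leu: 6 codons.
Cys: 2 codons.
Cys: 2 codons.
Ser: 6 codons.
Thr: 4 codons.
Phe: 2 codons.
Asp: 2 codons.
1 × 6 × 2 × 2 × 6 × 4 × 2 × 2 = 2304.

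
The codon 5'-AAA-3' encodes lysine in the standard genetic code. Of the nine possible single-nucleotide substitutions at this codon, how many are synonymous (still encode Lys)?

Position 1: none → 0 synonymous.
Position 2: none → 0 synonymous.
Position 3: AAG → 1 synonymous.
Total: 0 + 0 + 1 = 1.

1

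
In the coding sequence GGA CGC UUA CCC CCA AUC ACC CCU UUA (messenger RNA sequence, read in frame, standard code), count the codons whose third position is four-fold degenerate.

Codon 1 GGA (Gly): third position 4-fold.
Codon 2 CGC (Arg): third position 4-fold.
Codon 3 UUA (Leu): third position 2-fold.
Codon 4 CCC (Pro): third position 4-fold.
Codon 5 CCA (Pro): third position 4-fold.
Codon 6 AUC (Ile): third position 3-fold.
Codon 7 ACC (Thr): third position 4-fold.
Codon 8 CCU (Pro): third position 4-fold.
Codon 9 UUA (Leu): third position 2-fold.
Four-fold degenerate third positions: 6.

6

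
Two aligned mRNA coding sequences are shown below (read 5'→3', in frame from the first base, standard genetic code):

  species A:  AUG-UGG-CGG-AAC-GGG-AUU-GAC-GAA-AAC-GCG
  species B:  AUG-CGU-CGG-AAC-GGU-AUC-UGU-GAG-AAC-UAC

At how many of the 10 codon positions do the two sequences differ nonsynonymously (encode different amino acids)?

3

Codon 1: AUG Met / AUG Met — identical.
Codon 2: UGG Trp / CGU Arg — nonsynonymous.
Codon 3: CGG Arg / CGG Arg — identical.
Codon 4: AAC Asn / AAC Asn — identical.
Codon 5: GGG Gly / GGU Gly — synonymous.
Codon 6: AUU Ile / AUC Ile — synonymous.
Codon 7: GAC Asp / UGU Cys — nonsynonymous.
Codon 8: GAA Glu / GAG Glu — synonymous.
Codon 9: AAC Asn / AAC Asn — identical.
Codon 10: GCG Ala / UAC Tyr — nonsynonymous.
Nonsynonymous differences: 3.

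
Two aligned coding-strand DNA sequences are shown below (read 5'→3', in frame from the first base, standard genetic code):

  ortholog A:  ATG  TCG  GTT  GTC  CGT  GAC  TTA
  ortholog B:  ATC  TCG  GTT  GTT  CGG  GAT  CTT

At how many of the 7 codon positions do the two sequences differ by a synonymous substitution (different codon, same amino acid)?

Codon 1: ATG Met / ATC Ile — nonsynonymous.
Codon 2: TCG Ser / TCG Ser — identical.
Codon 3: GTT Val / GTT Val — identical.
Codon 4: GTC Val / GTT Val — synonymous.
Codon 5: CGT Arg / CGG Arg — synonymous.
Codon 6: GAC Asp / GAT Asp — synonymous.
Codon 7: TTA Leu / CTT Leu — synonymous.
Synonymous differences: 4.

4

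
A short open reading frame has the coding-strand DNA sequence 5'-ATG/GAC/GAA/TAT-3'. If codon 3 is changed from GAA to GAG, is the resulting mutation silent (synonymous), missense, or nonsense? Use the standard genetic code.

Position 9 falls in codon 3: GAA → Glu.
After the substitution the codon is GAG → Glu.
Both encode Glu, so the change is synonymous.

silent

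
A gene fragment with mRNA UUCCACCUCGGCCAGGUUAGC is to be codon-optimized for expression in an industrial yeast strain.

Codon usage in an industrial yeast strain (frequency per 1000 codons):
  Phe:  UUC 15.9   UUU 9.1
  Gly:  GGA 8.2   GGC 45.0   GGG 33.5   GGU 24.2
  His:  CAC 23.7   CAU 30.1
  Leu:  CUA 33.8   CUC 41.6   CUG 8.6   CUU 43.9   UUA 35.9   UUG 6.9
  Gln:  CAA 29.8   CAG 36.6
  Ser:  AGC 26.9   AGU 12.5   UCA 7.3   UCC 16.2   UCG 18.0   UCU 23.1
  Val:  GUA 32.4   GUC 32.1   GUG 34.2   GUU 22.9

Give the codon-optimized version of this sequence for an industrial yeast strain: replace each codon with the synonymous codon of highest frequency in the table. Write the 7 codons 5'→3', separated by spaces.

UUC CAU CUU GGC CAG GUG AGC

Codon 1 (Phe): best is UUC at 15.9.
Codon 2 (His): best is CAU at 30.1.
Codon 3 (Leu): best is CUU at 43.9.
Codon 4 (Gly): best is GGC at 45.0.
Codon 5 (Gln): best is CAG at 36.6.
Codon 6 (Val): best is GUG at 34.2.
Codon 7 (Ser): best is AGC at 26.9.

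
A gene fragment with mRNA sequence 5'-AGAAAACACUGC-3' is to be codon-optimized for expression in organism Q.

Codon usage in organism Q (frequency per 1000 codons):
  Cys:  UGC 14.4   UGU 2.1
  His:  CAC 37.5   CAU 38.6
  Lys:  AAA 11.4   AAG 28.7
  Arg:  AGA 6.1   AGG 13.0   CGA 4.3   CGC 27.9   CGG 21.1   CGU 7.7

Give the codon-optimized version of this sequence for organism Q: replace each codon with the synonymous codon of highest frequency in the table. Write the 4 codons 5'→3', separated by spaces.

Codon 1 (Arg): best is CGC at 27.9.
Codon 2 (Lys): best is AAG at 28.7.
Codon 3 (His): best is CAU at 38.6.
Codon 4 (Cys): best is UGC at 14.4.

CGC AAG CAU UGC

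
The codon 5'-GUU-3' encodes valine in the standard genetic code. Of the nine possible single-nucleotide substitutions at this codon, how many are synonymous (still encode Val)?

3

Position 1: none → 0 synonymous.
Position 2: none → 0 synonymous.
Position 3: GUC, GUA, GUG → 3 synonymous.
Total: 0 + 0 + 3 = 3.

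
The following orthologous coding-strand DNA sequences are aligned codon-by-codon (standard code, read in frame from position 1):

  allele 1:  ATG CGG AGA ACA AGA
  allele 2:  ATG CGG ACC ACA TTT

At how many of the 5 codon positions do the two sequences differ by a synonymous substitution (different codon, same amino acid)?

Codon 1: ATG Met / ATG Met — identical.
Codon 2: CGG Arg / CGG Arg — identical.
Codon 3: AGA Arg / ACC Thr — nonsynonymous.
Codon 4: ACA Thr / ACA Thr — identical.
Codon 5: AGA Arg / TTT Phe — nonsynonymous.
Synonymous differences: 0.

0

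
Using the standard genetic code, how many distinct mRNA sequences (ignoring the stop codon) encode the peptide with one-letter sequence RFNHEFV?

Arg: 6 codons.
Phe: 2 codons.
Asn: 2 codons.
His: 2 codons.
Glu: 2 codons.
Phe: 2 codons.
Val: 4 codons.
6 × 2 × 2 × 2 × 2 × 2 × 4 = 768.

768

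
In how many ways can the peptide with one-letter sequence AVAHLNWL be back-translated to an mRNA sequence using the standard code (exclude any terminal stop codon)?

9216

Ala: 4 codons.
Val: 4 codons.
Ala: 4 codons.
His: 2 codons.
Leu: 6 codons.
Asn: 2 codons.
Trp: 1 codon.
Leu: 6 codons.
4 × 4 × 4 × 2 × 6 × 2 × 1 × 6 = 9216.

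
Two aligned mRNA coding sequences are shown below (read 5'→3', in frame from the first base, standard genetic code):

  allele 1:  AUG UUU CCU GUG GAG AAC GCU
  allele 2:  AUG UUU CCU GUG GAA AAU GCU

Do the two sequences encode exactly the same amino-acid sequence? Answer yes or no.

yes

Codon 1: AUG Met / AUG Met — identical.
Codon 2: UUU Phe / UUU Phe — identical.
Codon 3: CCU Pro / CCU Pro — identical.
Codon 4: GUG Val / GUG Val — identical.
Codon 5: GAG Glu / GAA Glu — synonymous.
Codon 6: AAC Asn / AAU Asn — synonymous.
Codon 7: GCU Ala / GCU Ala — identical.
Nonsynonymous differences: 0 → same protein.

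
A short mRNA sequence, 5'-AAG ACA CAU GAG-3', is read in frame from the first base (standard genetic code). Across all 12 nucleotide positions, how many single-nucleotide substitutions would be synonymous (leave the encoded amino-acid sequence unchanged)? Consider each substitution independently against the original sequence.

Codon 1 (AAG, Lys): 1 synonymous substitution.
Codon 2 (ACA, Thr): 3 synonymous substitutions.
Codon 3 (CAU, His): 1 synonymous substitution.
Codon 4 (GAG, Glu): 1 synonymous substitution.
Total: 1 + 3 + 1 + 1 = 6.

6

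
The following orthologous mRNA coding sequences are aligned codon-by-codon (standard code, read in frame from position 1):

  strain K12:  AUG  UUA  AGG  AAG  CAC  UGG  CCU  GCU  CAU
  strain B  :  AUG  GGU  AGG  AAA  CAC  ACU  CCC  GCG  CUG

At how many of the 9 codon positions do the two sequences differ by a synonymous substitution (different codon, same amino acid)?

3

Codon 1: AUG Met / AUG Met — identical.
Codon 2: UUA Leu / GGU Gly — nonsynonymous.
Codon 3: AGG Arg / AGG Arg — identical.
Codon 4: AAG Lys / AAA Lys — synonymous.
Codon 5: CAC His / CAC His — identical.
Codon 6: UGG Trp / ACU Thr — nonsynonymous.
Codon 7: CCU Pro / CCC Pro — synonymous.
Codon 8: GCU Ala / GCG Ala — synonymous.
Codon 9: CAU His / CUG Leu — nonsynonymous.
Synonymous differences: 3.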